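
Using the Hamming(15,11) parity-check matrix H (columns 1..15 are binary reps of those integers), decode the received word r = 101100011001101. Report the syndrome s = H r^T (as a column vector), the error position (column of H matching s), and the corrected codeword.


s = (1, 0, 0, 1)^T, error position = 9, corrected codeword c = 101100010001101

Compute s = H r^T mod 2 one row at a time:
  s_1 = 1 + 1 + 0 + 0 + 1 + 1 + 0 + 1 = 5 ≡ 1 (mod 2).
  s_2 = 1 + 0 + 0 + 0 + 1 + 1 + 0 + 1 = 4 ≡ 0 (mod 2).
  s_3 = 0 + 1 + 0 + 0 + 0 + 0 + 0 + 1 = 2 ≡ 0 (mod 2).
  s_4 = 1 + 1 + 0 + 0 + 1 + 0 + 1 + 1 = 5 ≡ 1 (mod 2).
s = (1, 0, 0, 1)^T — this equals column 9 of H (binary 1001), so error is at position 9.
Correct: flip bit 9 of r = 101100011001101 to get c = 101100010001101.


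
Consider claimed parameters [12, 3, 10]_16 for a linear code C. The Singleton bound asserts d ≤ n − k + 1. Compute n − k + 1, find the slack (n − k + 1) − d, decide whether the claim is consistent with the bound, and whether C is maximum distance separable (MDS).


Singleton RHS = n − k + 1 = 10, slack = 0, bound satisfied, MDS.

Singleton bound: d ≤ n − k + 1.
Here n = 12, k = 3, so n − k + 1 = 10.
Given d = 10, check d ≤ 10: YES.
Slack = (n − k + 1) − d = 0.
The code is MDS (slack = 0).
Description: the claimed parameters are [12, 3, 10]_16; such a code would be MDS (meets Singleton bound).


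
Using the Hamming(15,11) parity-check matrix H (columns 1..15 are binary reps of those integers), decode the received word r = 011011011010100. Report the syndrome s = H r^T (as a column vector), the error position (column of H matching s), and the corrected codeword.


s = (0, 1, 0, 1)^T, error position = 5, corrected codeword c = 011001011010100

Compute s = H r^T mod 2 one row at a time:
  s_1 = 1 + 1 + 0 + 1 + 0 + 1 + 0 + 0 = 4 ≡ 0 (mod 2).
  s_2 = 0 + 1 + 1 + 0 + 0 + 1 + 0 + 0 = 3 ≡ 1 (mod 2).
  s_3 = 1 + 1 + 1 + 0 + 0 + 1 + 0 + 0 = 4 ≡ 0 (mod 2).
  s_4 = 0 + 1 + 1 + 0 + 1 + 1 + 1 + 0 = 5 ≡ 1 (mod 2).
s = (0, 1, 0, 1)^T — this equals column 5 of H (binary 0101), so error is at position 5.
Correct: flip bit 5 of r = 011011011010100 to get c = 011001011010100.


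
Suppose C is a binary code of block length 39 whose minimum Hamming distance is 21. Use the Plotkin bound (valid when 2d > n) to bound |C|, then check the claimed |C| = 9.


Plotkin bound M ≤ 14; given |C| = 9 ≤ bound (satisfied).

Check applicability: 2d = 42, n = 39.
2d − n = 3 > 0, so Plotkin applies.
Compute d/(2d−n) = 21/3 ≈ 7.0000.
⌊d/(2d−n)⌋ = 7.
Plotkin bound: M ≤ 2·7 = 14.
Given |C| = 9, check: satisfied.
This |C| is below the Plotkin bound.


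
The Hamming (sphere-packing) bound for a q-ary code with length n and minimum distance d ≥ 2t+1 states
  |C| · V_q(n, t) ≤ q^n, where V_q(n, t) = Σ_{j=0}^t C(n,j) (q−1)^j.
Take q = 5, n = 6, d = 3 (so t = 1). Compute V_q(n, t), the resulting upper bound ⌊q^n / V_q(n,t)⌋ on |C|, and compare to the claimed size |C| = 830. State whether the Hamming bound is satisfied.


V_q(n, t) = 25, q^n = 15625, Hamming bound = 625, |C| = 830 > bound (violated).

Step 1: Compute V_q(n, t) = Σ_{j=0}^1 C(n, j) (q−1)^j.
  j = 0: C(6,0)·(4)^0 = 1·1 = 1.
  j = 1: C(6,1)·(4)^1 = 6·4 = 24.
  V_q(n, t) = 1 + 24 = 25.
Step 2: q^n = 5^6 = 15625.
Step 3: Hamming bound ⌊q^n / V_q(n,t)⌋ = ⌊15625/25⌋ = 625.
Step 4: Compare |C| = 830 to 625: violated.
The claimed |C| lies above the Hamming bound, so no 5-ary code of length 6 with d ≥ 3 can have 830 codewords.


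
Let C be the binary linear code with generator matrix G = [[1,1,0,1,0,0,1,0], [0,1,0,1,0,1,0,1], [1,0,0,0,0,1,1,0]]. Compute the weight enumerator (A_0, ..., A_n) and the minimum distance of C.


Weight distribution: A_0 = 1, A_1 = 1, A_3 = 2, A_4 = 3, A_5 = 1. Minimum distance d = 1.

Enumerate all 2^3 = 8 messages m ∈ F_2^3.
For each, compute codeword c = mG in F_2^8, then tally its weight.
  m = 000 → c = 00000000, weight = 0.
  m = 100 → c = 11010010, weight = 4.
  m = 010 → c = 01010101, weight = 4.
  m = 110 → c = 10000111, weight = 4.
  m = 001 → c = 10000110, weight = 3.
  m = 101 → c = 01010100, weight = 3.
  m = 011 → c = 11010011, weight = 5.
  m = 111 → c = 00000001, weight = 1.
Tally weights:
  weight 0: 1 codewords.
  weight 1: 1 codewords.
  weight 3: 2 codewords.
  weight 4: 3 codewords.
  weight 5: 1 codewords.
Minimum distance d = smallest w > 0 with A_w > 0 = 1.
Sanity: Σ A_w = 8 = 2^3 = 8 ✓.


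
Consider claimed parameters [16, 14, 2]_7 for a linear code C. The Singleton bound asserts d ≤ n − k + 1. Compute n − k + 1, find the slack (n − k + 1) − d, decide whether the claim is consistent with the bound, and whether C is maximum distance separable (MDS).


Singleton RHS = n − k + 1 = 3, slack = 1, bound satisfied, not MDS.

Singleton bound: d ≤ n − k + 1.
Here n = 16, k = 14, so n − k + 1 = 3.
Given d = 2, check d ≤ 3: YES.
Slack = (n − k + 1) − d = 1.
The code is NOT MDS (slack = 1 > 0).
Description: the claimed parameters are [16, 14, 2]_7; such a code would be non-MDS.


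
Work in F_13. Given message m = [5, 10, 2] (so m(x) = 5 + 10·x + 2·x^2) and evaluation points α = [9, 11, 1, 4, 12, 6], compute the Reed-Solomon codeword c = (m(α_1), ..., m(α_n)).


c = [10, 6, 4, 12, 10, 7]

Message polynomial: m(x) = 5 + 10·x + 2·x^2 (mod 13).
For each evaluation point α_i, compute m(α_i) mod 13:
  α_1 = 9: Horner steps 2 → 2 → 10, so m(9) = 10.
  α_2 = 11: Horner steps 2 → 6 → 6, so m(11) = 6.
  α_3 = 1: Horner steps 2 → 12 → 4, so m(1) = 4.
  α_4 = 4: Horner steps 2 → 5 → 12, so m(4) = 12.
  α_5 = 12: Horner steps 2 → 8 → 10, so m(12) = 10.
  α_6 = 6: Horner steps 2 → 9 → 7, so m(6) = 7.
Codeword c = [10, 6, 4, 12, 10, 7] ∈ F_13^6.


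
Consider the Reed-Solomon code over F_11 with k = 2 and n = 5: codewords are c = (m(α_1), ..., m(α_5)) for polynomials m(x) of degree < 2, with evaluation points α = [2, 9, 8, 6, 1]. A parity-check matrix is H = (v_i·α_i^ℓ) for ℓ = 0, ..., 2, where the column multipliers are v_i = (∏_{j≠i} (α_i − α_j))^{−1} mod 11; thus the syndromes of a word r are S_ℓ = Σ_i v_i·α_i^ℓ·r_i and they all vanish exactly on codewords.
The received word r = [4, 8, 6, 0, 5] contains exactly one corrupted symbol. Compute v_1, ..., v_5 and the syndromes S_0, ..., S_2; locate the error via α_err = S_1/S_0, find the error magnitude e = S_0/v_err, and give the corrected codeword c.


S = (2, 5, 7), error at position 3, error magnitude e = 8, c = [4, 8, 9, 0, 5].

Step 1: column multipliers v_i = (∏_{j≠i}(α_i − α_j))^{−1} mod 11.
  i = 1 (α = 2): (2−9)(2−8)(2−6)(2−1) = (−7)·(−6)·(−4)·1 = −168 ≡ 8, so v_1 = 8^{−1} = 7 (mod 11).
  i = 2 (α = 9): (9−2)(9−8)(9−6)(9−1) = 7·1·3·8 = 168 ≡ 3, so v_2 = 3^{−1} = 4 (mod 11).
  i = 3 (α = 8): (8−2)(8−9)(8−6)(8−1) = 6·(−1)·2·7 = −84 ≡ 4, so v_3 = 4^{−1} = 3 (mod 11).
  i = 4 (α = 6): (6−2)(6−9)(6−8)(6−1) = 4·(−3)·(−2)·5 = 120 ≡ 10, so v_4 = 10^{−1} = 10 (mod 11).
  i = 5 (α = 1): (1−2)(1−9)(1−8)(1−6) = (−1)·(−8)·(−7)·(−5) = 280 ≡ 5, so v_5 = 5^{−1} = 9 (mod 11).
  v = [7, 4, 3, 10, 9].
Step 2: syndromes of r = [4, 8, 6, 0, 5] (all sums mod 11).
  S_0 = Σ v_i r_i = 7·4 + 4·8 + 3·6 + 10·0 + 9·5 = 123 ≡ 2.
  S_1 = Σ v_i α_i r_i = 7·2·4 + 4·9·8 + 3·8·6 + 10·6·0 + 9·1·5 = 533 ≡ 5.
  α_i^2 mod 11 = [4, 4, 9, 3, 1].
  S_2 = Σ v_i α_i^2 r_i = 7·4·4 + 4·4·8 + 3·9·6 + 10·3·0 + 9·1·5 = 447 ≡ 7.
  S = (2, 5, 7) ≠ 0, so r is not a codeword (an error is present).
Step 3: locate the error. For a single error e at position i, S_ℓ = v_i·e·α_i^ℓ, so α_err = S_1/S_0.
  S_0^{−1} = 2^{−1} = 6 (mod 11), so α_err = 5·6 = 30 ≡ 8 = α_3. Error position i = 3.
  Consistency check: S_2/S_1 = 7·9 = 63 ≡ 8 = α_err ✓ (single-error assumption holds).
Step 4: error magnitude e = S_0/v_3 = S_0·∏_{j≠3}(α_3 − α_j) = 2·4 = 8 ≡ 8 (mod 11).
Step 5: correct position 3: c_3 = r_3 − e = 6 − 8 ≡ 9 (mod 11). Hence c = [4, 8, 9, 0, 5].
  Check: interpolating c through the α_i gives m(x) = 6 + 10·x (degree < 2) with m(α_i) = c_i for every i, so c is indeed a codeword.


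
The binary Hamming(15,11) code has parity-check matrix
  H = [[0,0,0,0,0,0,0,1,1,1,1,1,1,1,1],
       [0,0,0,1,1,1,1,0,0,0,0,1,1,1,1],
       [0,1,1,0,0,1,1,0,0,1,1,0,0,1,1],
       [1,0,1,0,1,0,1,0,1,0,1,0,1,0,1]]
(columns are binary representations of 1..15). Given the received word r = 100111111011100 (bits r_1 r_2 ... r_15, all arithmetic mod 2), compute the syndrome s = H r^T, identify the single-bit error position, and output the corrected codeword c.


s = (1, 0, 1, 0)^T, error position = 10, corrected codeword c = 100111111111100

Compute s = H r^T mod 2 one row at a time:
  s_1 = 1 + 1 + 0 + 1 + 1 + 1 + 0 + 0 = 5 ≡ 1 (mod 2).
  s_2 = 1 + 1 + 1 + 1 + 1 + 1 + 0 + 0 = 6 ≡ 0 (mod 2).
  s_3 = 0 + 0 + 1 + 1 + 0 + 1 + 0 + 0 = 3 ≡ 1 (mod 2).
  s_4 = 1 + 0 + 1 + 1 + 1 + 1 + 1 + 0 = 6 ≡ 0 (mod 2).
s = (1, 0, 1, 0)^T — this equals column 10 of H (binary 1010), so error is at position 10.
Correct: flip bit 10 of r = 100111111011100 to get c = 100111111111100.


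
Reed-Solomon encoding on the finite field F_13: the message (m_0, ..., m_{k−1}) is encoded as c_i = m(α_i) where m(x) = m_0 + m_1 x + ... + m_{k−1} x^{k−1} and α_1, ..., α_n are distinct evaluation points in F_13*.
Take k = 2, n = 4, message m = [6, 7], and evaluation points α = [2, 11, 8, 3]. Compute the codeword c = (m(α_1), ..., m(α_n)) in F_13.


c = [7, 5, 10, 1]

Message polynomial: m(x) = 6 + 7·x (mod 13).
For each evaluation point α_i, compute m(α_i) mod 13:
  α_1 = 2: Horner steps 7 → 7, so m(2) = 7.
  α_2 = 11: Horner steps 7 → 5, so m(11) = 5.
  α_3 = 8: Horner steps 7 → 10, so m(8) = 10.
  α_4 = 3: Horner steps 7 → 1, so m(3) = 1.
Codeword c = [7, 5, 10, 1] ∈ F_13^4.


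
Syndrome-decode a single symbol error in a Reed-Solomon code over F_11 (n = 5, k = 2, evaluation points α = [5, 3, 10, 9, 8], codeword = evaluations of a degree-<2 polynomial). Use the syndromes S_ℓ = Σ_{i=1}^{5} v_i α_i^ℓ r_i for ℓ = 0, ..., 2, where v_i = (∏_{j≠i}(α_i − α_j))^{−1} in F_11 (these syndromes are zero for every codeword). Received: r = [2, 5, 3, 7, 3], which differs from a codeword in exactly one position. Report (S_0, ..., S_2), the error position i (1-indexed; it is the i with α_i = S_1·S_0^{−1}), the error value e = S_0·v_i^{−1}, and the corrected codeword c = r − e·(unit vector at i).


S = (9, 2, 9), error at position 3, error magnitude e = 3, c = [2, 5, 0, 7, 3].

Step 1: column multipliers v_i = (∏_{j≠i}(α_i − α_j))^{−1} mod 11.
  i = 1 (α = 5): (5−3)(5−10)(5−9)(5−8) = 2·(−5)·(−4)·(−3) = −120 ≡ 1, so v_1 = 1^{−1} = 1 (mod 11).
  i = 2 (α = 3): (3−5)(3−10)(3−9)(3−8) = (−2)·(−7)·(−6)·(−5) = 420 ≡ 2, so v_2 = 2^{−1} = 6 (mod 11).
  i = 3 (α = 10): (10−5)(10−3)(10−9)(10−8) = 5·7·1·2 = 70 ≡ 4, so v_3 = 4^{−1} = 3 (mod 11).
  i = 4 (α = 9): (9−5)(9−3)(9−10)(9−8) = 4·6·(−1)·1 = −24 ≡ 9, so v_4 = 9^{−1} = 5 (mod 11).
  i = 5 (α = 8): (8−5)(8−3)(8−10)(8−9) = 3·5·(−2)·(−1) = 30 ≡ 8, so v_5 = 8^{−1} = 7 (mod 11).
  v = [1, 6, 3, 5, 7].
Step 2: syndromes of r = [2, 5, 3, 7, 3] (all sums mod 11).
  S_0 = Σ v_i r_i = 1·2 + 6·5 + 3·3 + 5·7 + 7·3 = 97 ≡ 9.
  S_1 = Σ v_i α_i r_i = 1·5·2 + 6·3·5 + 3·10·3 + 5·9·7 + 7·8·3 = 673 ≡ 2.
  α_i^2 mod 11 = [3, 9, 1, 4, 9].
  S_2 = Σ v_i α_i^2 r_i = 1·3·2 + 6·9·5 + 3·1·3 + 5·4·7 + 7·9·3 = 614 ≡ 9.
  S = (9, 2, 9) ≠ 0, so r is not a codeword (an error is present).
Step 3: locate the error. For a single error e at position i, S_ℓ = v_i·e·α_i^ℓ, so α_err = S_1/S_0.
  S_0^{−1} = 9^{−1} = 5 (mod 11), so α_err = 2·5 = 10 ≡ 10 = α_3. Error position i = 3.
  Consistency check: S_2/S_1 = 9·6 = 54 ≡ 10 = α_err ✓ (single-error assumption holds).
Step 4: error magnitude e = S_0/v_3 = S_0·∏_{j≠3}(α_3 − α_j) = 9·4 = 36 ≡ 3 (mod 11).
Step 5: correct position 3: c_3 = r_3 − e = 3 − 3 ≡ 0 (mod 11). Hence c = [2, 5, 0, 7, 3].
  Check: interpolating c through the α_i gives m(x) = 4 + 4·x (degree < 2) with m(α_i) = c_i for every i, so c is indeed a codeword.


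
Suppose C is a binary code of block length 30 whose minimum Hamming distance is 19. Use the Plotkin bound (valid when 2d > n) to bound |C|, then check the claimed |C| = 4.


Plotkin bound M ≤ 4; given |C| = 4 ≤ bound (satisfied).

Check applicability: 2d = 38, n = 30.
2d − n = 8 > 0, so Plotkin applies.
Compute d/(2d−n) = 19/8 ≈ 2.3750.
⌊d/(2d−n)⌋ = 2.
Plotkin bound: M ≤ 2·2 = 4.
Given |C| = 4, check: satisfied.
This |C| is at the Plotkin bound.


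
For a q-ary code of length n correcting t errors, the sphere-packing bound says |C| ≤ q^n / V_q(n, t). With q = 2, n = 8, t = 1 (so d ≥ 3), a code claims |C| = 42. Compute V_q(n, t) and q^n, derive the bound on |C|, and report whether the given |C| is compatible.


V_q(n, t) = 9, q^n = 256, Hamming bound = 28, |C| = 42 > bound (violated).

Step 1: Compute V_q(n, t) = Σ_{j=0}^1 C(n, j) (q−1)^j.
  j = 0: C(8,0)·(1)^0 = 1·1 = 1.
  j = 1: C(8,1)·(1)^1 = 8·1 = 8.
  V_q(n, t) = 1 + 8 = 9.
Step 2: q^n = 2^8 = 256.
Step 3: Hamming bound ⌊q^n / V_q(n,t)⌋ = ⌊256/9⌋ = 28.
Step 4: Compare |C| = 42 to 28: violated.
The claimed |C| lies above the Hamming bound, so no 2-ary code of length 8 with d ≥ 3 can have 42 codewords.


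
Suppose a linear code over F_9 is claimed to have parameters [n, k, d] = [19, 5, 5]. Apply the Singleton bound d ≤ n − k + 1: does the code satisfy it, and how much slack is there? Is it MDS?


Singleton RHS = n − k + 1 = 15, slack = 10, bound satisfied, not MDS.

Singleton bound: d ≤ n − k + 1.
Here n = 19, k = 5, so n − k + 1 = 15.
Given d = 5, check d ≤ 15: YES.
Slack = (n − k + 1) − d = 10.
The code is NOT MDS (slack = 10 > 0).
Description: the claimed parameters are [19, 5, 5]_9; such a code would be non-MDS.


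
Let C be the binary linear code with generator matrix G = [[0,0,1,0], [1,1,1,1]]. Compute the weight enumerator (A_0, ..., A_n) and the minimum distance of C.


Weight distribution: A_0 = 1, A_1 = 1, A_3 = 1, A_4 = 1. Minimum distance d = 1.

Enumerate all 2^2 = 4 messages m ∈ F_2^2.
For each, compute codeword c = mG in F_2^4, then tally its weight.
  m = 00 → c = 0000, weight = 0.
  m = 10 → c = 0010, weight = 1.
  m = 01 → c = 1111, weight = 4.
  m = 11 → c = 1101, weight = 3.
Tally weights:
  weight 0: 1 codewords.
  weight 1: 1 codewords.
  weight 3: 1 codewords.
  weight 4: 1 codewords.
Minimum distance d = smallest w > 0 with A_w > 0 = 1.
Sanity: Σ A_w = 4 = 2^2 = 4 ✓.


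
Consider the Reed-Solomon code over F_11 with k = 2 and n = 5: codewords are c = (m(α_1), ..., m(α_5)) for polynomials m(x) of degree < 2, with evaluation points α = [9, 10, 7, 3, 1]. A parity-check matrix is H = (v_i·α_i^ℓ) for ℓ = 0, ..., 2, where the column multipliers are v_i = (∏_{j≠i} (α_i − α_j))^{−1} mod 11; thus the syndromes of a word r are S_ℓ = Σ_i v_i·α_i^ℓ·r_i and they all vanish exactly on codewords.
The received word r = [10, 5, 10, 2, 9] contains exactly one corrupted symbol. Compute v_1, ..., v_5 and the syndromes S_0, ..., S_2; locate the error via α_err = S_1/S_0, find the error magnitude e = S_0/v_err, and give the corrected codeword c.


S = (6, 10, 2), error at position 1, error magnitude e = 7, c = [3, 5, 10, 2, 9].

Step 1: column multipliers v_i = (∏_{j≠i}(α_i − α_j))^{−1} mod 11.
  i = 1 (α = 9): (9−10)(9−7)(9−3)(9−1) = (−1)·2·6·8 = −96 ≡ 3, so v_1 = 3^{−1} = 4 (mod 11).
  i = 2 (α = 10): (10−9)(10−7)(10−3)(10−1) = 1·3·7·9 = 189 ≡ 2, so v_2 = 2^{−1} = 6 (mod 11).
  i = 3 (α = 7): (7−9)(7−10)(7−3)(7−1) = (−2)·(−3)·4·6 = 144 ≡ 1, so v_3 = 1^{−1} = 1 (mod 11).
  i = 4 (α = 3): (3−9)(3−10)(3−7)(3−1) = (−6)·(−7)·(−4)·2 = −336 ≡ 5, so v_4 = 5^{−1} = 9 (mod 11).
  i = 5 (α = 1): (1−9)(1−10)(1−7)(1−3) = (−8)·(−9)·(−6)·(−2) = 864 ≡ 6, so v_5 = 6^{−1} = 2 (mod 11).
  v = [4, 6, 1, 9, 2].
Step 2: syndromes of r = [10, 5, 10, 2, 9] (all sums mod 11).
  S_0 = Σ v_i r_i = 4·10 + 6·5 + 1·10 + 9·2 + 2·9 = 116 ≡ 6.
  S_1 = Σ v_i α_i r_i = 4·9·10 + 6·10·5 + 1·7·10 + 9·3·2 + 2·1·9 = 802 ≡ 10.
  α_i^2 mod 11 = [4, 1, 5, 9, 1].
  S_2 = Σ v_i α_i^2 r_i = 4·4·10 + 6·1·5 + 1·5·10 + 9·9·2 + 2·1·9 = 420 ≡ 2.
  S = (6, 10, 2) ≠ 0, so r is not a codeword (an error is present).
Step 3: locate the error. For a single error e at position i, S_ℓ = v_i·e·α_i^ℓ, so α_err = S_1/S_0.
  S_0^{−1} = 6^{−1} = 2 (mod 11), so α_err = 10·2 = 20 ≡ 9 = α_1. Error position i = 1.
  Consistency check: S_2/S_1 = 2·10 = 20 ≡ 9 = α_err ✓ (single-error assumption holds).
Step 4: error magnitude e = S_0/v_1 = S_0·∏_{j≠1}(α_1 − α_j) = 6·3 = 18 ≡ 7 (mod 11).
Step 5: correct position 1: c_1 = r_1 − e = 10 − 7 ≡ 3 (mod 11). Hence c = [3, 5, 10, 2, 9].
  Check: interpolating c through the α_i gives m(x) = 7 + 2·x (degree < 2) with m(α_i) = c_i for every i, so c is indeed a codeword.


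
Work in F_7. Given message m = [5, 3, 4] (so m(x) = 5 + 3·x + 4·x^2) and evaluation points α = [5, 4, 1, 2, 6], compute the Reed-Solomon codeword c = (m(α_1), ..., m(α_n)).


c = [1, 4, 5, 6, 6]

Message polynomial: m(x) = 5 + 3·x + 4·x^2 (mod 7).
For each evaluation point α_i, compute m(α_i) mod 7:
  α_1 = 5: Horner steps 4 → 2 → 1, so m(5) = 1.
  α_2 = 4: Horner steps 4 → 5 → 4, so m(4) = 4.
  α_3 = 1: Horner steps 4 → 0 → 5, so m(1) = 5.
  α_4 = 2: Horner steps 4 → 4 → 6, so m(2) = 6.
  α_5 = 6: Horner steps 4 → 6 → 6, so m(6) = 6.
Codeword c = [1, 4, 5, 6, 6] ∈ F_7^5.


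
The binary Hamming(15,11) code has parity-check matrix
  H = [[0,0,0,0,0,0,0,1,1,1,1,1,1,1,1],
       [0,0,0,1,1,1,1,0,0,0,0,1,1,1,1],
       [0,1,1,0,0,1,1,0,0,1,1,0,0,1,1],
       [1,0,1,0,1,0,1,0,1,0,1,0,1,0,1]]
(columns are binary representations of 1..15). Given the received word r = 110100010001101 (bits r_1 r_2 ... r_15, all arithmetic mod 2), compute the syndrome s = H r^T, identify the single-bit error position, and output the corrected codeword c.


s = (0, 0, 0, 1)^T, error position = 1, corrected codeword c = 010100010001101

Compute s = H r^T mod 2 one row at a time:
  s_1 = 1 + 0 + 0 + 0 + 1 + 1 + 0 + 1 = 4 ≡ 0 (mod 2).
  s_2 = 1 + 0 + 0 + 0 + 1 + 1 + 0 + 1 = 4 ≡ 0 (mod 2).
  s_3 = 1 + 0 + 0 + 0 + 0 + 0 + 0 + 1 = 2 ≡ 0 (mod 2).
  s_4 = 1 + 0 + 0 + 0 + 0 + 0 + 1 + 1 = 3 ≡ 1 (mod 2).
s = (0, 0, 0, 1)^T — this equals column 1 of H (binary 0001), so error is at position 1.
Correct: flip bit 1 of r = 110100010001101 to get c = 010100010001101.


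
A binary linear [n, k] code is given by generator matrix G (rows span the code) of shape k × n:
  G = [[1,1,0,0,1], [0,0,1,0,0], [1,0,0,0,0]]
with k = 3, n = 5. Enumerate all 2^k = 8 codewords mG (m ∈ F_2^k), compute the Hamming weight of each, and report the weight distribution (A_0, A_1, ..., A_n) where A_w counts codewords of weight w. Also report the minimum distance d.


Weight distribution: A_0 = 1, A_1 = 2, A_2 = 2, A_3 = 2, A_4 = 1. Minimum distance d = 1.

Enumerate all 2^3 = 8 messages m ∈ F_2^3.
For each, compute codeword c = mG in F_2^5, then tally its weight.
  m = 000 → c = 00000, weight = 0.
  m = 100 → c = 11001, weight = 3.
  m = 010 → c = 00100, weight = 1.
  m = 110 → c = 11101, weight = 4.
  m = 001 → c = 10000, weight = 1.
  m = 101 → c = 01001, weight = 2.
  m = 011 → c = 10100, weight = 2.
  m = 111 → c = 01101, weight = 3.
Tally weights:
  weight 0: 1 codewords.
  weight 1: 2 codewords.
  weight 2: 2 codewords.
  weight 3: 2 codewords.
  weight 4: 1 codewords.
Minimum distance d = smallest w > 0 with A_w > 0 = 1.
Sanity: Σ A_w = 8 = 2^3 = 8 ✓.


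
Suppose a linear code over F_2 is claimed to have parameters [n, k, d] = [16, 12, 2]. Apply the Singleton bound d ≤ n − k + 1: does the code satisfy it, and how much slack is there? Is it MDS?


Singleton RHS = n − k + 1 = 5, slack = 3, bound satisfied, not MDS.

Singleton bound: d ≤ n − k + 1.
Here n = 16, k = 12, so n − k + 1 = 5.
Given d = 2, check d ≤ 5: YES.
Slack = (n − k + 1) − d = 3.
The code is NOT MDS (slack = 3 > 0).
Description: the claimed parameters are [16, 12, 2]_2; such a code would be non-MDS.


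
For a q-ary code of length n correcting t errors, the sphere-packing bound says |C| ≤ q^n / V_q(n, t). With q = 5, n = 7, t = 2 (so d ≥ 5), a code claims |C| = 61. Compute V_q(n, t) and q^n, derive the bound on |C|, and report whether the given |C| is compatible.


V_q(n, t) = 365, q^n = 78125, Hamming bound = 214, |C| = 61 ≤ bound (satisfied).

Step 1: Compute V_q(n, t) = Σ_{j=0}^2 C(n, j) (q−1)^j.
  j = 0: C(7,0)·(4)^0 = 1·1 = 1.
  j = 1: C(7,1)·(4)^1 = 7·4 = 28.
  j = 2: C(7,2)·(4)^2 = 21·16 = 336.
  V_q(n, t) = 1 + 28 + 336 = 365.
Step 2: q^n = 5^7 = 78125.
Step 3: Hamming bound ⌊q^n / V_q(n,t)⌋ = ⌊78125/365⌋ = 214.
Step 4: Compare |C| = 61 to 214: satisfied.
The claimed |C| lies below the Hamming bound.


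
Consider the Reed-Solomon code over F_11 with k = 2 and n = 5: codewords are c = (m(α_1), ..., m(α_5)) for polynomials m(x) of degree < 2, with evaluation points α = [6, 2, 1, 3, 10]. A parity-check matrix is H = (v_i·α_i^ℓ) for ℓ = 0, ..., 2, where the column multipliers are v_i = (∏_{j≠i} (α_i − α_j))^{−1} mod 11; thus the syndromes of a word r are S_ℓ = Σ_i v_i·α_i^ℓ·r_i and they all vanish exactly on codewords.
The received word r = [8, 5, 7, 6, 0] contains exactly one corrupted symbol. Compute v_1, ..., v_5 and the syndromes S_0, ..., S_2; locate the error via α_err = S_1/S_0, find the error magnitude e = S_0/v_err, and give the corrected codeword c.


S = (4, 1, 3), error at position 4, error magnitude e = 3, c = [8, 5, 7, 3, 0].

Step 1: column multipliers v_i = (∏_{j≠i}(α_i − α_j))^{−1} mod 11.
  i = 1 (α = 6): (6−2)(6−1)(6−3)(6−10) = 4·5·3·(−4) = −240 ≡ 2, so v_1 = 2^{−1} = 6 (mod 11).
  i = 2 (α = 2): (2−6)(2−1)(2−3)(2−10) = (−4)·1·(−1)·(−8) = −32 ≡ 1, so v_2 = 1^{−1} = 1 (mod 11).
  i = 3 (α = 1): (1−6)(1−2)(1−3)(1−10) = (−5)·(−1)·(−2)·(−9) = 90 ≡ 2, so v_3 = 2^{−1} = 6 (mod 11).
  i = 4 (α = 3): (3−6)(3−2)(3−1)(3−10) = (−3)·1·2·(−7) = 42 ≡ 9, so v_4 = 9^{−1} = 5 (mod 11).
  i = 5 (α = 10): (10−6)(10−2)(10−1)(10−3) = 4·8·9·7 = 2016 ≡ 3, so v_5 = 3^{−1} = 4 (mod 11).
  v = [6, 1, 6, 5, 4].
Step 2: syndromes of r = [8, 5, 7, 6, 0] (all sums mod 11).
  S_0 = Σ v_i r_i = 6·8 + 1·5 + 6·7 + 5·6 + 4·0 = 125 ≡ 4.
  S_1 = Σ v_i α_i r_i = 6·6·8 + 1·2·5 + 6·1·7 + 5·3·6 + 4·10·0 = 430 ≡ 1.
  α_i^2 mod 11 = [3, 4, 1, 9, 1].
  S_2 = Σ v_i α_i^2 r_i = 6·3·8 + 1·4·5 + 6·1·7 + 5·9·6 + 4·1·0 = 476 ≡ 3.
  S = (4, 1, 3) ≠ 0, so r is not a codeword (an error is present).
Step 3: locate the error. For a single error e at position i, S_ℓ = v_i·e·α_i^ℓ, so α_err = S_1/S_0.
  S_0^{−1} = 4^{−1} = 3 (mod 11), so α_err = 1·3 = 3 ≡ 3 = α_4. Error position i = 4.
  Consistency check: S_2/S_1 = 3·1 = 3 ≡ 3 = α_err ✓ (single-error assumption holds).
Step 4: error magnitude e = S_0/v_4 = S_0·∏_{j≠4}(α_4 − α_j) = 4·9 = 36 ≡ 3 (mod 11).
Step 5: correct position 4: c_4 = r_4 − e = 6 − 3 ≡ 3 (mod 11). Hence c = [8, 5, 7, 3, 0].
  Check: interpolating c through the α_i gives m(x) = 9 + 9·x (degree < 2) with m(α_i) = c_i for every i, so c is indeed a codeword.


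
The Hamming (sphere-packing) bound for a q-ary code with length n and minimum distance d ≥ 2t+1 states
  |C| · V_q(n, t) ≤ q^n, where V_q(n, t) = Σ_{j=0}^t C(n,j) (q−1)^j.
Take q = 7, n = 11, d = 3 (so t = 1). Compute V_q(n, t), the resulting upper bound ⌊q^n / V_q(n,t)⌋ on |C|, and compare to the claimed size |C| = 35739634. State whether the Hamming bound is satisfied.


V_q(n, t) = 67, q^n = 1977326743, Hamming bound = 29512339, |C| = 35739634 > bound (violated).

Step 1: Compute V_q(n, t) = Σ_{j=0}^1 C(n, j) (q−1)^j.
  j = 0: C(11,0)·(6)^0 = 1·1 = 1.
  j = 1: C(11,1)·(6)^1 = 11·6 = 66.
  V_q(n, t) = 1 + 66 = 67.
Step 2: q^n = 7^11 = 1977326743.
Step 3: Hamming bound ⌊q^n / V_q(n,t)⌋ = ⌊1977326743/67⌋ = 29512339.
Step 4: Compare |C| = 35739634 to 29512339: violated.
The claimed |C| lies above the Hamming bound, so no 7-ary code of length 11 with d ≥ 3 can have 35739634 codewords.


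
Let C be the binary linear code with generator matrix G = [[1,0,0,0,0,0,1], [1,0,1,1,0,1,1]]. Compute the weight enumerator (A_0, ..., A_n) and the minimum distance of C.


Weight distribution: A_0 = 1, A_2 = 1, A_3 = 1, A_5 = 1. Minimum distance d = 2.

Enumerate all 2^2 = 4 messages m ∈ F_2^2.
For each, compute codeword c = mG in F_2^7, then tally its weight.
  m = 00 → c = 0000000, weight = 0.
  m = 10 → c = 1000001, weight = 2.
  m = 01 → c = 1011011, weight = 5.
  m = 11 → c = 0011010, weight = 3.
Tally weights:
  weight 0: 1 codewords.
  weight 2: 1 codewords.
  weight 3: 1 codewords.
  weight 5: 1 codewords.
Minimum distance d = smallest w > 0 with A_w > 0 = 2.
Sanity: Σ A_w = 4 = 2^2 = 4 ✓.


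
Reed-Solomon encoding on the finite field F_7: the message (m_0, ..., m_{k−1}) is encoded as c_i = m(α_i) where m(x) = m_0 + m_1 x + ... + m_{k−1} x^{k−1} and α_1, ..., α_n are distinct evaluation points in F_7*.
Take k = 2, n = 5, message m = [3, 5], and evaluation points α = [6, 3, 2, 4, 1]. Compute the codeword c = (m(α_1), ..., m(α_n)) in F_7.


c = [5, 4, 6, 2, 1]

Message polynomial: m(x) = 3 + 5·x (mod 7).
For each evaluation point α_i, compute m(α_i) mod 7:
  α_1 = 6: Horner steps 5 → 5, so m(6) = 5.
  α_2 = 3: Horner steps 5 → 4, so m(3) = 4.
  α_3 = 2: Horner steps 5 → 6, so m(2) = 6.
  α_4 = 4: Horner steps 5 → 2, so m(4) = 2.
  α_5 = 1: Horner steps 5 → 1, so m(1) = 1.
Codeword c = [5, 4, 6, 2, 1] ∈ F_7^5.


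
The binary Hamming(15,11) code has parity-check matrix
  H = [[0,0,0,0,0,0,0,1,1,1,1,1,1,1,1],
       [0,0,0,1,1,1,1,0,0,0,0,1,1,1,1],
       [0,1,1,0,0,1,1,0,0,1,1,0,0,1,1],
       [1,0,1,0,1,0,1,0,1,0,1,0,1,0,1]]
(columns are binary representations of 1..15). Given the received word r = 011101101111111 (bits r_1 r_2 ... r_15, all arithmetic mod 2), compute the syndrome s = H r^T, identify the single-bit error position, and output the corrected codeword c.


s = (1, 1, 0, 0)^T, error position = 12, corrected codeword c = 011101101110111

Compute s = H r^T mod 2 one row at a time:
  s_1 = 0 + 1 + 1 + 1 + 1 + 1 + 1 + 1 = 7 ≡ 1 (mod 2).
  s_2 = 1 + 0 + 1 + 1 + 1 + 1 + 1 + 1 = 7 ≡ 1 (mod 2).
  s_3 = 1 + 1 + 1 + 1 + 1 + 1 + 1 + 1 = 8 ≡ 0 (mod 2).
  s_4 = 0 + 1 + 0 + 1 + 1 + 1 + 1 + 1 = 6 ≡ 0 (mod 2).
s = (1, 1, 0, 0)^T — this equals column 12 of H (binary 1100), so error is at position 12.
Correct: flip bit 12 of r = 011101101111111 to get c = 011101101110111.


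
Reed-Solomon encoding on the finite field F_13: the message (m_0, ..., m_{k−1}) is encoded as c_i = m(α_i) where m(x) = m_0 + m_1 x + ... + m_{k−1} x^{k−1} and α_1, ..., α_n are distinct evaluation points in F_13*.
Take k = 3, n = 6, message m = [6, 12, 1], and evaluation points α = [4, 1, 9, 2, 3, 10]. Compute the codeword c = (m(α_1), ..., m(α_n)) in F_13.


c = [5, 6, 0, 8, 12, 5]

Message polynomial: m(x) = 6 + 12·x + 1·x^2 (mod 13).
For each evaluation point α_i, compute m(α_i) mod 13:
  α_1 = 4: Horner steps 1 → 3 → 5, so m(4) = 5.
  α_2 = 1: Horner steps 1 → 0 → 6, so m(1) = 6.
  α_3 = 9: Horner steps 1 → 8 → 0, so m(9) = 0.
  α_4 = 2: Horner steps 1 → 1 → 8, so m(2) = 8.
  α_5 = 3: Horner steps 1 → 2 → 12, so m(3) = 12.
  α_6 = 10: Horner steps 1 → 9 → 5, so m(10) = 5.
Codeword c = [5, 6, 0, 8, 12, 5] ∈ F_13^6.


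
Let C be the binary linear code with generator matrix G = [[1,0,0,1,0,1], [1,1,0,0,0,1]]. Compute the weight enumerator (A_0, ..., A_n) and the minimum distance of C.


Weight distribution: A_0 = 1, A_2 = 1, A_3 = 2. Minimum distance d = 2.

Enumerate all 2^2 = 4 messages m ∈ F_2^2.
For each, compute codeword c = mG in F_2^6, then tally its weight.
  m = 00 → c = 000000, weight = 0.
  m = 10 → c = 100101, weight = 3.
  m = 01 → c = 110001, weight = 3.
  m = 11 → c = 010100, weight = 2.
Tally weights:
  weight 0: 1 codewords.
  weight 2: 1 codewords.
  weight 3: 2 codewords.
Minimum distance d = smallest w > 0 with A_w > 0 = 2.
Sanity: Σ A_w = 4 = 2^2 = 4 ✓.


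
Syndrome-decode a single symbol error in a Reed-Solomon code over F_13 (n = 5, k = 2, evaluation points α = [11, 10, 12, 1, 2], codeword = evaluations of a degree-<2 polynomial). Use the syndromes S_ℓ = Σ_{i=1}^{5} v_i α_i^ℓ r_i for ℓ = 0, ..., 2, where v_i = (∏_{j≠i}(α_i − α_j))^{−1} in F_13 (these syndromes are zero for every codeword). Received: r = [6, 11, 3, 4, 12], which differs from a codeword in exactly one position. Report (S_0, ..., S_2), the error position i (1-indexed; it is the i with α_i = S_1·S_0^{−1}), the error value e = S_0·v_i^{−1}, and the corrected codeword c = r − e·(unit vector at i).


S = (11, 2, 11), error at position 3, error magnitude e = 2, c = [6, 11, 1, 4, 12].

Step 1: column multipliers v_i = (∏_{j≠i}(α_i − α_j))^{−1} mod 13.
  i = 1 (α = 11): (11−10)(11−12)(11−1)(11−2) = 1·(−1)·10·9 = −90 ≡ 1, so v_1 = 1^{−1} = 1 (mod 13).
  i = 2 (α = 10): (10−11)(10−12)(10−1)(10−2) = (−1)·(−2)·9·8 = 144 ≡ 1, so v_2 = 1^{−1} = 1 (mod 13).
  i = 3 (α = 12): (12−11)(12−10)(12−1)(12−2) = 1·2·11·10 = 220 ≡ 12, so v_3 = 12^{−1} = 12 (mod 13).
  i = 4 (α = 1): (1−11)(1−10)(1−12)(1−2) = (−10)·(−9)·(−11)·(−1) = 990 ≡ 2, so v_4 = 2^{−1} = 7 (mod 13).
  i = 5 (α = 2): (2−11)(2−10)(2−12)(2−1) = (−9)·(−8)·(−10)·1 = −720 ≡ 8, so v_5 = 8^{−1} = 5 (mod 13).
  v = [1, 1, 12, 7, 5].
Step 2: syndromes of r = [6, 11, 3, 4, 12] (all sums mod 13).
  S_0 = Σ v_i r_i = 1·6 + 1·11 + 12·3 + 7·4 + 5·12 = 141 ≡ 11.
  S_1 = Σ v_i α_i r_i = 1·11·6 + 1·10·11 + 12·12·3 + 7·1·4 + 5·2·12 = 756 ≡ 2.
  α_i^2 mod 13 = [4, 9, 1, 1, 4].
  S_2 = Σ v_i α_i^2 r_i = 1·4·6 + 1·9·11 + 12·1·3 + 7·1·4 + 5·4·12 = 427 ≡ 11.
  S = (11, 2, 11) ≠ 0, so r is not a codeword (an error is present).
Step 3: locate the error. For a single error e at position i, S_ℓ = v_i·e·α_i^ℓ, so α_err = S_1/S_0.
  S_0^{−1} = 11^{−1} = 6 (mod 13), so α_err = 2·6 = 12 ≡ 12 = α_3. Error position i = 3.
  Consistency check: S_2/S_1 = 11·7 = 77 ≡ 12 = α_err ✓ (single-error assumption holds).
Step 4: error magnitude e = S_0/v_3 = S_0·∏_{j≠3}(α_3 − α_j) = 11·12 = 132 ≡ 2 (mod 13).
Step 5: correct position 3: c_3 = r_3 − e = 3 − 2 ≡ 1 (mod 13). Hence c = [6, 11, 1, 4, 12].
  Check: interpolating c through the α_i gives m(x) = 9 + 8·x (degree < 2) with m(α_i) = c_i for every i, so c is indeed a codeword.


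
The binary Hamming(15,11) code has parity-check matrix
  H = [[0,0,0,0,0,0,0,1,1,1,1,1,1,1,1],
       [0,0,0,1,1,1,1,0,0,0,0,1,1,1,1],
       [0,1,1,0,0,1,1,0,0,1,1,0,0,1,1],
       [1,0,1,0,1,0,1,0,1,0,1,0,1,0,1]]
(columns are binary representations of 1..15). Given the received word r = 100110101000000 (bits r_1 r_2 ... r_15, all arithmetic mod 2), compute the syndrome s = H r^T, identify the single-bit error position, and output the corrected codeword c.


s = (1, 1, 1, 0)^T, error position = 14, corrected codeword c = 100110101000010

Compute s = H r^T mod 2 one row at a time:
  s_1 = 0 + 1 + 0 + 0 + 0 + 0 + 0 + 0 = 1 ≡ 1 (mod 2).
  s_2 = 1 + 1 + 0 + 1 + 0 + 0 + 0 + 0 = 3 ≡ 1 (mod 2).
  s_3 = 0 + 0 + 0 + 1 + 0 + 0 + 0 + 0 = 1 ≡ 1 (mod 2).
  s_4 = 1 + 0 + 1 + 1 + 1 + 0 + 0 + 0 = 4 ≡ 0 (mod 2).
s = (1, 1, 1, 0)^T — this equals column 14 of H (binary 1110), so error is at position 14.
Correct: flip bit 14 of r = 100110101000000 to get c = 100110101000010.


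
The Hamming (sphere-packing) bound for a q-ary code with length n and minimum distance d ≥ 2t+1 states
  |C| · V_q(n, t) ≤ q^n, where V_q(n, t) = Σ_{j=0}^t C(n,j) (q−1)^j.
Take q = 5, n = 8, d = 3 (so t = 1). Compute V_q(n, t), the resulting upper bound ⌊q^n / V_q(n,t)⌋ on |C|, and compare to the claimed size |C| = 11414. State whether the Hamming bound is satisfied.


V_q(n, t) = 33, q^n = 390625, Hamming bound = 11837, |C| = 11414 ≤ bound (satisfied).

Step 1: Compute V_q(n, t) = Σ_{j=0}^1 C(n, j) (q−1)^j.
  j = 0: C(8,0)·(4)^0 = 1·1 = 1.
  j = 1: C(8,1)·(4)^1 = 8·4 = 32.
  V_q(n, t) = 1 + 32 = 33.
Step 2: q^n = 5^8 = 390625.
Step 3: Hamming bound ⌊q^n / V_q(n,t)⌋ = ⌊390625/33⌋ = 11837.
Step 4: Compare |C| = 11414 to 11837: satisfied.
The claimed |C| lies below the Hamming bound.


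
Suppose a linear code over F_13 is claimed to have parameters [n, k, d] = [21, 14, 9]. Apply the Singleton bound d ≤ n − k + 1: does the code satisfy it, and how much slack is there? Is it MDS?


Singleton RHS = n − k + 1 = 8, slack = -1, bound violated (no such code; not MDS).

Singleton bound: d ≤ n − k + 1.
Here n = 21, k = 14, so n − k + 1 = 8.
Given d = 9, check d ≤ 8: NO.
Slack = (n − k + 1) − d = -1.
The slack is negative: d = 9 exceeds n − k + 1 = 8 by 1, so the Singleton bound is violated and no linear [21, 14, 9]_13 code can exist. In particular it is not MDS (MDS requires d = n − k + 1 exactly).
Description: the claimed parameters are [21, 14, 9]_13; such a code would be impossible (violates the Singleton bound).


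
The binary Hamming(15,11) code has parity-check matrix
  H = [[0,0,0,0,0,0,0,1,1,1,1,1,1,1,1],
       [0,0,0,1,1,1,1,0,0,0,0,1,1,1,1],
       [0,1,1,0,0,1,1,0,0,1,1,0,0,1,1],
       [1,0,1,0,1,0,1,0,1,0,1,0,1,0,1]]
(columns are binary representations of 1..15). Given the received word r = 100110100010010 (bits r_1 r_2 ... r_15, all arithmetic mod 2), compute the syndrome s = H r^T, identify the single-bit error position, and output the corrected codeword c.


s = (0, 0, 1, 0)^T, error position = 2, corrected codeword c = 110110100010010

Compute s = H r^T mod 2 one row at a time:
  s_1 = 0 + 0 + 0 + 1 + 0 + 0 + 1 + 0 = 2 ≡ 0 (mod 2).
  s_2 = 1 + 1 + 0 + 1 + 0 + 0 + 1 + 0 = 4 ≡ 0 (mod 2).
  s_3 = 0 + 0 + 0 + 1 + 0 + 1 + 1 + 0 = 3 ≡ 1 (mod 2).
  s_4 = 1 + 0 + 1 + 1 + 0 + 1 + 0 + 0 = 4 ≡ 0 (mod 2).
s = (0, 0, 1, 0)^T — this equals column 2 of H (binary 0010), so error is at position 2.
Correct: flip bit 2 of r = 100110100010010 to get c = 110110100010010.


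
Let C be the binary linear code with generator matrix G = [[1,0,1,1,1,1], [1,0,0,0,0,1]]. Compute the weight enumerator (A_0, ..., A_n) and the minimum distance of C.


Weight distribution: A_0 = 1, A_2 = 1, A_3 = 1, A_5 = 1. Minimum distance d = 2.

Enumerate all 2^2 = 4 messages m ∈ F_2^2.
For each, compute codeword c = mG in F_2^6, then tally its weight.
  m = 00 → c = 000000, weight = 0.
  m = 10 → c = 101111, weight = 5.
  m = 01 → c = 100001, weight = 2.
  m = 11 → c = 001110, weight = 3.
Tally weights:
  weight 0: 1 codewords.
  weight 2: 1 codewords.
  weight 3: 1 codewords.
  weight 5: 1 codewords.
Minimum distance d = smallest w > 0 with A_w > 0 = 2.
Sanity: Σ A_w = 4 = 2^2 = 4 ✓.


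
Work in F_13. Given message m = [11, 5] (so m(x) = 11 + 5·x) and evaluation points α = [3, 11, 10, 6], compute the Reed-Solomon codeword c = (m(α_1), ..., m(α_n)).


c = [0, 1, 9, 2]

Message polynomial: m(x) = 11 + 5·x (mod 13).
For each evaluation point α_i, compute m(α_i) mod 13:
  α_1 = 3: Horner steps 5 → 0, so m(3) = 0.
  α_2 = 11: Horner steps 5 → 1, so m(11) = 1.
  α_3 = 10: Horner steps 5 → 9, so m(10) = 9.
  α_4 = 6: Horner steps 5 → 2, so m(6) = 2.
Codeword c = [0, 1, 9, 2] ∈ F_13^4.


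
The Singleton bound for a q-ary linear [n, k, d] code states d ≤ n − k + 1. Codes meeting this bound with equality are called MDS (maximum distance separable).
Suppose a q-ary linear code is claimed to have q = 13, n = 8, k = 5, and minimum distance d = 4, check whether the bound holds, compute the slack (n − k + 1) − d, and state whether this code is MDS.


Singleton RHS = n − k + 1 = 4, slack = 0, bound satisfied, MDS.

Singleton bound: d ≤ n − k + 1.
Here n = 8, k = 5, so n − k + 1 = 4.
Given d = 4, check d ≤ 4: YES.
Slack = (n − k + 1) − d = 0.
The code is MDS (slack = 0).
Description: the claimed parameters are [8, 5, 4]_13; such a code would be MDS (meets Singleton bound).


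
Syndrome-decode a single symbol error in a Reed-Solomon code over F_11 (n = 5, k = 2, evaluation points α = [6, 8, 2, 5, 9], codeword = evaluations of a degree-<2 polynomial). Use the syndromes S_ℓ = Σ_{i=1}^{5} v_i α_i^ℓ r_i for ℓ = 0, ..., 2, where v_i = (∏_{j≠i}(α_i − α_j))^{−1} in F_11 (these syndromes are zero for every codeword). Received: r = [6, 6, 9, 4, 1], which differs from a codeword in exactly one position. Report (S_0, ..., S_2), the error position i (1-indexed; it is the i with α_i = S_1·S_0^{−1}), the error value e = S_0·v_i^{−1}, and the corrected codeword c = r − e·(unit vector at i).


S = (5, 7, 1), error at position 2, error magnitude e = 7, c = [6, 10, 9, 4, 1].

Step 1: column multipliers v_i = (∏_{j≠i}(α_i − α_j))^{−1} mod 11.
  i = 1 (α = 6): (6−8)(6−2)(6−5)(6−9) = (−2)·4·1·(−3) = 24 ≡ 2, so v_1 = 2^{−1} = 6 (mod 11).
  i = 2 (α = 8): (8−6)(8−2)(8−5)(8−9) = 2·6·3·(−1) = −36 ≡ 8, so v_2 = 8^{−1} = 7 (mod 11).
  i = 3 (α = 2): (2−6)(2−8)(2−5)(2−9) = (−4)·(−6)·(−3)·(−7) = 504 ≡ 9, so v_3 = 9^{−1} = 5 (mod 11).
  i = 4 (α = 5): (5−6)(5−8)(5−2)(5−9) = (−1)·(−3)·3·(−4) = −36 ≡ 8, so v_4 = 8^{−1} = 7 (mod 11).
  i = 5 (α = 9): (9−6)(9−8)(9−2)(9−5) = 3·1·7·4 = 84 ≡ 7, so v_5 = 7^{−1} = 8 (mod 11).
  v = [6, 7, 5, 7, 8].
Step 2: syndromes of r = [6, 6, 9, 4, 1] (all sums mod 11).
  S_0 = Σ v_i r_i = 6·6 + 7·6 + 5·9 + 7·4 + 8·1 = 159 ≡ 5.
  S_1 = Σ v_i α_i r_i = 6·6·6 + 7·8·6 + 5·2·9 + 7·5·4 + 8·9·1 = 854 ≡ 7.
  α_i^2 mod 11 = [3, 9, 4, 3, 4].
  S_2 = Σ v_i α_i^2 r_i = 6·3·6 + 7·9·6 + 5·4·9 + 7·3·4 + 8·4·1 = 782 ≡ 1.
  S = (5, 7, 1) ≠ 0, so r is not a codeword (an error is present).
Step 3: locate the error. For a single error e at position i, S_ℓ = v_i·e·α_i^ℓ, so α_err = S_1/S_0.
  S_0^{−1} = 5^{−1} = 9 (mod 11), so α_err = 7·9 = 63 ≡ 8 = α_2. Error position i = 2.
  Consistency check: S_2/S_1 = 1·8 = 8 ≡ 8 = α_err ✓ (single-error assumption holds).
Step 4: error magnitude e = S_0/v_2 = S_0·∏_{j≠2}(α_2 − α_j) = 5·8 = 40 ≡ 7 (mod 11).
Step 5: correct position 2: c_2 = r_2 − e = 6 − 7 ≡ 10 (mod 11). Hence c = [6, 10, 9, 4, 1].
  Check: interpolating c through the α_i gives m(x) = 5 + 2·x (degree < 2) with m(α_i) = c_i for every i, so c is indeed a codeword.


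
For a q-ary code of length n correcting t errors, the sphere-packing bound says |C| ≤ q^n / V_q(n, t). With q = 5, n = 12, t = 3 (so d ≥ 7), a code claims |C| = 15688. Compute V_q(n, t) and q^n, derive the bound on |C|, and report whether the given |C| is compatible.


V_q(n, t) = 15185, q^n = 244140625, Hamming bound = 16077, |C| = 15688 ≤ bound (satisfied).

Step 1: Compute V_q(n, t) = Σ_{j=0}^3 C(n, j) (q−1)^j.
  j = 0: C(12,0)·(4)^0 = 1·1 = 1.
  j = 1: C(12,1)·(4)^1 = 12·4 = 48.
  j = 2: C(12,2)·(4)^2 = 66·16 = 1056.
  j = 3: C(12,3)·(4)^3 = 220·64 = 14080.
  V_q(n, t) = 1 + 48 + 1056 + 14080 = 15185.
Step 2: q^n = 5^12 = 244140625.
Step 3: Hamming bound ⌊q^n / V_q(n,t)⌋ = ⌊244140625/15185⌋ = 16077.
Step 4: Compare |C| = 15688 to 16077: satisfied.
The claimed |C| lies below the Hamming bound.


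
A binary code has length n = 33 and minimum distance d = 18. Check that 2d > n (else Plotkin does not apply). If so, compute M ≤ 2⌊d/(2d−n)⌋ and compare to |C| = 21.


Plotkin bound M ≤ 12; given |C| = 21 > bound (violated).

Check applicability: 2d = 36, n = 33.
2d − n = 3 > 0, so Plotkin applies.
Compute d/(2d−n) = 18/3 ≈ 6.0000.
⌊d/(2d−n)⌋ = 6.
Plotkin bound: M ≤ 2·6 = 12.
Given |C| = 21, check: VIOLATED.
This |C| is above the Plotkin bound, so no binary code with n = 33, d = 18 and 21 codewords exists.
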